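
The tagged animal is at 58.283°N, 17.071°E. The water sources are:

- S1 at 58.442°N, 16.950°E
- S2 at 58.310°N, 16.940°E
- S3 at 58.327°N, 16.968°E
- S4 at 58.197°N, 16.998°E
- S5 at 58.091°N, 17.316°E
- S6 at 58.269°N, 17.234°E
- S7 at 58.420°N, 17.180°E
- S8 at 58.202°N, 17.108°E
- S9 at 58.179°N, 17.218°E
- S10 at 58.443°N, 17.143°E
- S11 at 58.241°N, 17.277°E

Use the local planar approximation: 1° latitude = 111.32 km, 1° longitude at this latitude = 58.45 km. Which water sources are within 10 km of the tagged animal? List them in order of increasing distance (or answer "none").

Distances from 58.283°N, 17.071°E:
S1: √((0.159·111.32)² + (-0.121·58.45)²) = √(313.28575 + 50.01955) = 19.061 km
S2: √((0.027·111.32)² + (-0.131·58.45)²) = √(9.03387 + 58.62888) = 8.226 km
S3: √((0.044·111.32)² + (-0.103·58.45)²) = √(23.99119 + 36.24461) = 7.761 km
S4: √((-0.086·111.32)² + (-0.073·58.45)²) = √(91.65229 + 18.20601) = 10.481 km
S5: √((-0.192·111.32)² + (0.245·58.45)²) = √(456.82394 + 205.06956) = 25.727 km
S6: √((-0.014·111.32)² + (0.163·58.45)²) = √(2.42886 + 90.77040) = 9.654 km
S7: √((0.137·111.32)² + (0.109·58.45)²) = √(232.58812 + 40.59028) = 16.528 km
S8: √((-0.081·111.32)² + (0.037·58.45)²) = √(81.30485 + 4.67706) = 9.273 km
S9: √((-0.104·111.32)² + (0.147·58.45)²) = √(134.03341 + 73.82504) = 14.417 km
S10: √((0.160·111.32)² + (0.072·58.45)²) = √(317.23885 + 17.71063) = 18.302 km
S11: √((-0.042·111.32)² + (0.206·58.45)²) = √(21.85974 + 144.97846) = 12.917 km
Threshold 10 km: S3 (7.761 km), S2 (8.226 km), S8 (9.273 km), S6 (9.654 km) are within range.

S3, S2, S8, S6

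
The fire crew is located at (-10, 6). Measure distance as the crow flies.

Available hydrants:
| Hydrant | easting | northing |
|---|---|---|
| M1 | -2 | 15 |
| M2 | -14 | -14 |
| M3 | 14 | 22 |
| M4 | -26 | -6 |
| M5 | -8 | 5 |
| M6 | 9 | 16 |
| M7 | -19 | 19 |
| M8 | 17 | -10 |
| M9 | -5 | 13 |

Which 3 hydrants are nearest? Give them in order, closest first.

Distances from (-10, 6):
M1: √((8)² + (9)²) = √(64.000 + 81.000) = 12.0
M2: √((-4)² + (-20)²) = √(16.000 + 400.000) = 20.4
M3: √((24)² + (16)²) = √(576.000 + 256.000) = 28.8
M4: √((-16)² + (-12)²) = √(256.000 + 144.000) = 20.0
M5: √((2)² + (-1)²) = √(4.000 + 1.000) = 2.2
M6: √((19)² + (10)²) = √(361.000 + 100.000) = 21.5
M7: √((-9)² + (13)²) = √(81.000 + 169.000) = 15.8
M8: √((27)² + (-16)²) = √(729.000 + 256.000) = 31.4
M9: √((5)² + (7)²) = √(25.000 + 49.000) = 8.6
Sorted: M5 (2.2) < M9 (8.6) < M1 (12.0) < M7 (15.8) < M4 (20.0) < …

M5, M9, M1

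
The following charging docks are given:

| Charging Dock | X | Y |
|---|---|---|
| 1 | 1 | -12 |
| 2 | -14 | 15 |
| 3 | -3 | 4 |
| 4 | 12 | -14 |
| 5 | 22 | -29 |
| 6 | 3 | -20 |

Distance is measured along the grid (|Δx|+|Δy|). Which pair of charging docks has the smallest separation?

Pairwise distances:
1–2: 42
1–3: 20
1–4: 13
1–5: 38
1–6: 10
2–3: 22
2–4: 55
2–5: 80
2–6: 52
3–4: 33
3–5: 58
3–6: 30
4–5: 25
4–6: 15
5–6: 28
Closest pair: 1–6 at 10.

1 and 6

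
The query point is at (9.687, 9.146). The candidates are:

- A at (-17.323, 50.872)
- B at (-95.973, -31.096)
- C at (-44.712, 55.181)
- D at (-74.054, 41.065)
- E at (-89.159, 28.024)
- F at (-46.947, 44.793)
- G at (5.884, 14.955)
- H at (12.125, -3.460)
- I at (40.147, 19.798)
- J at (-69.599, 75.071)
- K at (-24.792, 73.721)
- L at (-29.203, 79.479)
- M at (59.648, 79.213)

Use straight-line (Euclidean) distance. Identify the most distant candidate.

Distances from (9.687, 9.146):
A: √((-27.010)² + (41.726)²) = √(729.54010 + 1741.05908) = 49.705
B: √((-105.660)² + (-40.242)²) = √(11164.03560 + 1619.41856) = 113.064
C: √((-54.399)² + (46.035)²) = √(2959.25120 + 2119.22122) = 71.263
D: √((-83.741)² + (31.919)²) = √(7012.55508 + 1018.82256) = 89.618
E: √((-98.846)² + (18.878)²) = √(9770.53172 + 356.37888) = 100.633
F: √((-56.634)² + (35.647)²) = √(3207.40996 + 1270.70861) = 66.919
G: √((-3.803)² + (5.809)²) = √(14.46281 + 33.74448) = 6.943
H: √((2.438)² + (-12.606)²) = √(5.94384 + 158.91124) = 12.840
I: √((30.460)² + (10.652)²) = √(927.81160 + 113.46510) = 32.269
J: √((-79.286)² + (65.925)²) = √(6286.26980 + 4346.10562) = 103.113
K: √((-34.479)² + (64.575)²) = √(1188.80144 + 4169.93062) = 73.203
L: √((-38.890)² + (70.333)²) = √(1512.43210 + 4946.73089) = 80.369
M: √((49.961)² + (70.067)²) = √(2496.10152 + 4909.38449) = 86.055
Maximum: B at 113.064.

B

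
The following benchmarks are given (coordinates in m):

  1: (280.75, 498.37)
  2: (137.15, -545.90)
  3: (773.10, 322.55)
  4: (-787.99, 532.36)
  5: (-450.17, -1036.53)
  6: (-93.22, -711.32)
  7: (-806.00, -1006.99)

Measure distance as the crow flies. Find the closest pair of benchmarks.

2 and 6

Pairwise distances:
1–2: 1054.10 m
1–3: 522.80 m
1–4: 1069.28 m
1–5: 1700.05 m
1–6: 1266.18 m
1–7: 1856.65 m
2–3: 1076.40 m
2–4: 1420.75 m
2–5: 765.29 m
2–6: 283.61 m
2–7: 1049.83 m
3–4: 1575.13 m
3–5: 1828.52 m
3–6: 1348.85 m
3–7: 2064.28 m
4–5: 1604.85 m
4–6: 1424.59 m
4–7: 1539.46 m
5–6: 482.88 m
5–7: 357.05 m
6–7: 771.67 m
Closest pair: 2–6 at 283.61 m.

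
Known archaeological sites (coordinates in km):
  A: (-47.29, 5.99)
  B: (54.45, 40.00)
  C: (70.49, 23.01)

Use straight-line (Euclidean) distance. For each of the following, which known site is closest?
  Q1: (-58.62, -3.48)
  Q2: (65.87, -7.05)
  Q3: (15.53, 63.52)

Q1→A; Q2→C; Q3→B

Q1 at (-58.62, -3.48):
  A: √((11.33)² + (9.47)²) = √(128.3689 + 89.6809) = 14.77 km
  B: √((113.07)² + (43.48)²) = √(12784.8249 + 1890.5104) = 121.14 km
  C: √((129.11)² + (26.49)²) = √(16669.3921 + 701.7201) = 131.80 km
  → nearest: A (14.77 km)
Q2 at (65.87, -7.05):
  A: √((-113.16)² + (13.04)²) = √(12805.1856 + 170.0416) = 113.91 km
  B: √((-11.42)² + (47.05)²) = √(130.4164 + 2213.7025) = 48.42 km
  C: √((4.62)² + (30.06)²) = √(21.3444 + 903.6036) = 30.41 km
  → nearest: C (30.41 km)
Q3 at (15.53, 63.52):
  A: √((-62.82)² + (-57.53)²) = √(3946.3524 + 3309.7009) = 85.18 km
  B: √((38.92)² + (-23.52)²) = √(1514.7664 + 553.1904) = 45.47 km
  C: √((54.96)² + (-40.51)²) = √(3020.6016 + 1641.0601) = 68.28 km
  → nearest: B (45.47 km)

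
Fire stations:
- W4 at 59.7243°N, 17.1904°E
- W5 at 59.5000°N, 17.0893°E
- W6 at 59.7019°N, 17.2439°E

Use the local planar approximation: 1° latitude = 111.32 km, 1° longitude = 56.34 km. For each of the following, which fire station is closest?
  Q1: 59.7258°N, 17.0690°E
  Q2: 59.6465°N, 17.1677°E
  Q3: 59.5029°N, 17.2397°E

Q1→W4; Q2→W6; Q3→W5

Q1 at 59.7258°N, 17.0690°E:
  W4: √((-0.0015·111.32)² + (0.1214·56.34)²) = √(0.027882 + 46.781168) = 6.8417 km
  W5: √((-0.2258·111.32)² + (0.0203·56.34)²) = √(631.821311 + 1.308054) = 25.1621 km
  W6: √((-0.0239·111.32)² + (0.1749·56.34)²) = √(7.078516 + 97.098675) = 10.2067 km
  → nearest: W4 (6.8417 km)
Q2 at 59.6465°N, 17.1677°E:
  W4: √((0.0778·111.32)² + (0.0227·56.34)²) = √(75.007655 + 1.635631) = 8.7546 km
  W5: √((-0.1465·111.32)² + (-0.0784·56.34)²) = √(265.963258 + 19.510384) = 16.8960 km
  W6: √((0.0554·111.32)² + (0.0762·56.34)²) = √(38.033468 + 18.430776) = 7.5143 km
  → nearest: W6 (7.5143 km)
Q3 at 59.5029°N, 17.2397°E:
  W4: √((0.2214·111.32)² + (-0.0493·56.34)²) = √(607.437540 + 7.714851) = 24.8023 km
  W5: √((-0.0029·111.32)² + (-0.1504·56.34)²) = √(0.104218 + 71.800812) = 8.4797 km
  W6: √((0.1990·111.32)² + (0.0042·56.34)²) = √(490.741231 + 0.055993) = 22.1539 km
  → nearest: W5 (8.4797 km)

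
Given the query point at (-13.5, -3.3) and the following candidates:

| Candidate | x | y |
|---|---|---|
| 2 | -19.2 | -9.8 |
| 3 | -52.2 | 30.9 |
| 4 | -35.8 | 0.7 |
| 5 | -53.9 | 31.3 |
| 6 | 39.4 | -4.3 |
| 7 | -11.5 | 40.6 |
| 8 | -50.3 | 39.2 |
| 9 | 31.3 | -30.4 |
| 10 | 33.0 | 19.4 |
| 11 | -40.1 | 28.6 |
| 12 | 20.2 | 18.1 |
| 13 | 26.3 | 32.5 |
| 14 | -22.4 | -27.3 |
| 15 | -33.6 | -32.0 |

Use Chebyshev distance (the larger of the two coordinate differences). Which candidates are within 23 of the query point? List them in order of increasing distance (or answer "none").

Distances from (-13.5, -3.3):
2: max(|-5.7|, |-6.5|) = 6.5
3: max(|-38.7|, |34.2|) = 38.7
4: max(|-22.3|, |4.0|) = 22.3
5: max(|-40.4|, |34.6|) = 40.4
6: max(|52.9|, |-1.0|) = 52.9
7: max(|2.0|, |43.9|) = 43.9
8: max(|-36.8|, |42.5|) = 42.5
9: max(|44.8|, |-27.1|) = 44.8
10: max(|46.5|, |22.7|) = 46.5
11: max(|-26.6|, |31.9|) = 31.9
12: max(|33.7|, |21.4|) = 33.7
13: max(|39.8|, |35.8|) = 39.8
14: max(|-8.9|, |-24.0|) = 24.0
15: max(|-20.1|, |-28.7|) = 28.7
Threshold 23: 2 (6.5), 4 (22.3) are within range.

2, 4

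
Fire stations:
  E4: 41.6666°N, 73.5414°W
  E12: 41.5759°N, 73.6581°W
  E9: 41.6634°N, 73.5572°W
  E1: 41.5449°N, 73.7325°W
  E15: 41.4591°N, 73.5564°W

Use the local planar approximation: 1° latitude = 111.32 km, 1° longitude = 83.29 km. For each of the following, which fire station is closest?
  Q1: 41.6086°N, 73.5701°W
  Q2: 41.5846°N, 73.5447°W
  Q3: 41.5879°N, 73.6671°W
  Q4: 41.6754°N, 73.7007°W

Q1→E9; Q2→E9; Q3→E12; Q4→E12

Q1 at 41.6086°N, 73.5701°W:
  E4: √((0.0580·111.32)² + (0.0287·83.29)²) = √(41.687167 + 5.714122) = 6.8849 km
  E12: √((-0.0327·111.32)² + (-0.0880·83.29)²) = √(13.250794 + 53.721863) = 8.1837 km
  E9: √((0.0548·111.32)² + (0.0129·83.29)²) = √(37.214099 + 1.154423) = 6.1942 km
  E1: √((-0.0637·111.32)² + (-0.1624·83.29)²) = √(50.283472 + 182.960683) = 15.2723 km
  E15: √((-0.1495·111.32)² + (0.0137·83.29)²) = √(276.967481 + 1.302048) = 16.6814 km
  → nearest: E9 (6.1942 km)
Q2 at 41.5846°N, 73.5447°W:
  E4: √((0.0820·111.32)² + (0.0033·83.29)²) = √(83.324765 + 0.075546) = 9.1324 km
  E12: √((-0.0087·111.32)² + (-0.1134·83.29)²) = √(0.937961 + 89.209650) = 9.4946 km
  E9: √((0.0788·111.32)² + (-0.0125·83.29)²) = √(76.948265 + 1.083941) = 8.8336 km
  E1: √((-0.0397·111.32)² + (-0.1878·83.29)²) = √(19.531132 + 244.667847) = 16.2542 km
  E15: √((-0.1255·111.32)² + (-0.0117·83.29)²) = √(195.179341 + 0.949637) = 14.0046 km
  → nearest: E9 (8.8336 km)
Q3 at 41.5879°N, 73.6671°W:
  E4: √((0.0787·111.32)² + (0.1257·83.29)²) = √(76.753088 + 109.611540) = 13.6515 km
  E12: √((-0.0120·111.32)² + (0.0090·83.29)²) = √(1.784469 + 0.561915) = 1.5318 km
  E9: √((0.0755·111.32)² + (0.1099·83.29)²) = √(70.638310 + 83.787862) = 12.4268 km
  E1: √((-0.0430·111.32)² + (-0.0654·83.29)²) = √(22.913071 + 29.671617) = 7.2515 km
  E15: √((-0.1288·111.32)² + (0.1107·83.29)²) = √(205.578703 + 85.012143) = 17.0467 km
  → nearest: E12 (1.5318 km)
Q4 at 41.6754°N, 73.7007°W:
  E4: √((-0.0088·111.32)² + (0.1593·83.29)²) = √(0.959648 + 176.042398) = 13.3042 km
  E12: √((-0.0995·111.32)² + (0.0426·83.29)²) = √(122.685308 + 12.589397) = 11.6308 km
  E9: √((-0.0120·111.32)² + (0.1435·83.29)²) = √(1.784469 + 142.853053) = 12.0265 km
  E1: √((-0.1305·111.32)² + (-0.0318·83.29)²) = √(211.041283 + 7.015198) = 14.7667 km
  E15: √((-0.2163·111.32)² + (0.1443·83.29)²) = √(579.774933 + 144.450279) = 26.9114 km
  → nearest: E12 (11.6308 km)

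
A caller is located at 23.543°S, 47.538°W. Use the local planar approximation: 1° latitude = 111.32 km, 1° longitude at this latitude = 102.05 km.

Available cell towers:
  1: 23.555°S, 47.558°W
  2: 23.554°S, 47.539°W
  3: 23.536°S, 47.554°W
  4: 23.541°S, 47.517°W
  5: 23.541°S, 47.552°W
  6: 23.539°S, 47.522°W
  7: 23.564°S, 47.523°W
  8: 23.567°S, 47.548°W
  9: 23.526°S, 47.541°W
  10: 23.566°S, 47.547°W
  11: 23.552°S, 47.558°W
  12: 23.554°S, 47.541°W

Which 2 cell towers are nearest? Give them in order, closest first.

Distances from 23.543°S, 47.538°W:
1: √((-0.012·111.32)² + (-0.020·102.05)²) = √(1.78447 + 4.16568) = 2.439 km
2: √((-0.011·111.32)² + (-0.001·102.05)²) = √(1.49945 + 0.01041) = 1.229 km
3: √((0.007·111.32)² + (-0.016·102.05)²) = √(0.60721 + 2.66604) = 1.809 km
4: √((0.002·111.32)² + (0.021·102.05)²) = √(0.04957 + 4.59266) = 2.155 km
5: √((0.002·111.32)² + (-0.014·102.05)²) = √(0.04957 + 2.04118) = 1.446 km
6: √((0.004·111.32)² + (0.016·102.05)²) = √(0.19827 + 2.66604) = 1.692 km
7: √((-0.021·111.32)² + (0.015·102.05)²) = √(5.46493 + 2.34320) = 2.794 km
8: √((-0.024·111.32)² + (-0.010·102.05)²) = √(7.13787 + 1.04142) = 2.860 km
9: √((0.017·111.32)² + (-0.003·102.05)²) = √(3.58133 + 0.09373) = 1.917 km
10: √((-0.023·111.32)² + (-0.009·102.05)²) = √(6.55544 + 0.84355) = 2.720 km
11: √((-0.009·111.32)² + (-0.020·102.05)²) = √(1.00376 + 4.16568) = 2.274 km
12: √((-0.011·111.32)² + (-0.003·102.05)²) = √(1.49945 + 0.09373) = 1.262 km
Sorted: 2 (1.229 km) < 12 (1.262 km) < 5 (1.446 km) < 6 (1.692 km) < …

2, 12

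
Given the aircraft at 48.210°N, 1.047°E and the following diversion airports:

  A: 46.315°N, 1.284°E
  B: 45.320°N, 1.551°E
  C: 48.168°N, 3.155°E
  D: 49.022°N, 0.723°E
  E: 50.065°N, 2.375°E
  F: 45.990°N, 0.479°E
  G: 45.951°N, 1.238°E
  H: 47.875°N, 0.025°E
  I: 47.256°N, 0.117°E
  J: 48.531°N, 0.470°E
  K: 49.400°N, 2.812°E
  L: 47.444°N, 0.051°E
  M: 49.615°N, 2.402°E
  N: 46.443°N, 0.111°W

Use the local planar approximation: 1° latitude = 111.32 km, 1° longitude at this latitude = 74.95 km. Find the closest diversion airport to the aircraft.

J

Distances from 48.210°N, 1.047°E:
A: √((-1.895·111.32)² + (0.237·74.95)²) = √(44500.49316 + 315.52950) = 211.698 km
B: √((-2.890·111.32)² + (0.504·74.95)²) = √(103500.41254 + 1426.93552) = 323.925 km
C: √((-0.042·111.32)² + (2.108·74.95)²) = √(21.85974 + 24962.29363) = 158.064 km
D: √((0.812·111.32)² + (-0.324·74.95)²) = √(8170.68474 + 589.70294) = 93.597 km
E: √((1.855·111.32)² + (1.328·74.95)²) = √(42641.67180 + 9906.93753) = 229.235 km
F: √((-2.220·111.32)² + (-0.568·74.95)²) = √(61073.43460 + 1812.34113) = 250.770 km
G: √((-2.259·111.32)² + (0.191·74.95)²) = √(63238.10643 + 204.93211) = 251.879 km
H: √((-0.335·111.32)² + (-1.022·74.95)²) = √(1390.70818 + 5867.39148) = 85.194 km
I: √((-0.954·111.32)² + (-0.930·74.95)²) = √(11278.28707 + 4858.57791) = 127.031 km
J: √((0.321·111.32)² + (-0.577·74.95)²) = √(1276.89875 + 1870.22949) = 56.099 km
K: √((1.190·111.32)² + (1.765·74.95)²) = √(17548.51285 + 17499.78423) = 187.212 km
L: √((-0.766·111.32)² + (-0.996·74.95)²) = √(7271.16391 + 5572.65236) = 113.331 km
M: √((1.405·111.32)² + (1.355·74.95)²) = √(24462.39890 + 10313.87503) = 186.484 km
N: √((-1.767·111.32)² + (-1.158·74.95)²) = √(38691.84990 + 7532.86862) = 214.999 km
Minimum: J at 56.099 km.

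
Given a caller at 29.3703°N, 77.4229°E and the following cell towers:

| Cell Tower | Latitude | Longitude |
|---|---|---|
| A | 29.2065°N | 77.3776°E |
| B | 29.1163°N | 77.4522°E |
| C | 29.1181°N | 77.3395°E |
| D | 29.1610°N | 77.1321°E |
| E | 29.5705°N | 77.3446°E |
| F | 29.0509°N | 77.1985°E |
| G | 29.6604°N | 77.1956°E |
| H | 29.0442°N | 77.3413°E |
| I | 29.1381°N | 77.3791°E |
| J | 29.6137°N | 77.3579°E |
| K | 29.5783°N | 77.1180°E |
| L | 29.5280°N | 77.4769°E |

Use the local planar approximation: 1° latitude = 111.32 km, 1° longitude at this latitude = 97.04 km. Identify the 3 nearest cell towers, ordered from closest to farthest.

L, A, E

Distances from 29.3703°N, 77.4229°E:
A: √((-0.1638·111.32)² + (-0.0453·97.04)²) = √(332.486633 + 19.324042) = 18.7566 km
B: √((-0.2540·111.32)² + (0.0293·97.04)²) = √(799.491459 + 8.084196) = 28.4179 km
C: √((-0.2522·111.32)² + (-0.0834·97.04)²) = √(788.200235 + 65.498850) = 29.2181 km
D: √((-0.2093·111.32)² + (-0.2908·97.04)²) = √(542.856262 + 796.325055) = 36.5948 km
E: √((0.2002·111.32)² + (-0.0783·97.04)²) = √(496.677563 + 57.733130) = 23.5459 km
F: √((-0.3194·111.32)² + (-0.2244·97.04)²) = √(1264.201260 + 474.184420) = 41.6940 km
G: √((0.2901·111.32)² + (-0.2273·97.04)²) = √(1042.898044 + 486.519719) = 39.1078 km
H: √((-0.3261·111.32)² + (-0.0816·97.04)²) = √(1317.795417 + 62.702072) = 37.1550 km
I: √((-0.2322·111.32)² + (-0.0438·97.04)²) = √(668.145159 + 18.065492) = 26.1956 km
J: √((0.2434·111.32)² + (-0.0650·97.04)²) = √(734.154632 + 39.785818) = 27.8198 km
K: √((0.2080·111.32)² + (-0.3049·97.04)²) = √(536.133649 + 875.419920) = 37.5706 km
L: √((0.1577·111.32)² + (0.0540·97.04)²) = √(308.183783 + 27.459277) = 18.3206 km
Sorted: L (18.3206 km) < A (18.7566 km) < E (23.5459 km) < I (26.1956 km) < J (27.8198 km) < …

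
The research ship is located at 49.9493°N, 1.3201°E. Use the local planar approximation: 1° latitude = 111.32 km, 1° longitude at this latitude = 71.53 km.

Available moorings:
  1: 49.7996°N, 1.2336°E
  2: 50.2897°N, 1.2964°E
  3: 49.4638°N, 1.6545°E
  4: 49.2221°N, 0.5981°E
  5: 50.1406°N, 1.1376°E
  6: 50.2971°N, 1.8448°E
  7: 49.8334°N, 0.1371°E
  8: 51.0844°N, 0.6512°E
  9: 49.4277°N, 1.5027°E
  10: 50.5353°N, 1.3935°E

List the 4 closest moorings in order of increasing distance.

Distances from 49.9493°N, 1.3201°E:
1: 17.7762 km
2: 37.9312 km
3: 59.1025 km
4: 96.0228 km
5: 24.9782 km
6: 53.9226 km
7: 85.5979 km
8: 135.1146 km
9: 59.5154 km
10: 65.4445 km
Sorted: 1 (17.7762 km) < 5 (24.9782 km) < 2 (37.9312 km) < 6 (53.9226 km) < 3 (59.1025 km) < 9 (59.5154 km) < …

1, 5, 2, 6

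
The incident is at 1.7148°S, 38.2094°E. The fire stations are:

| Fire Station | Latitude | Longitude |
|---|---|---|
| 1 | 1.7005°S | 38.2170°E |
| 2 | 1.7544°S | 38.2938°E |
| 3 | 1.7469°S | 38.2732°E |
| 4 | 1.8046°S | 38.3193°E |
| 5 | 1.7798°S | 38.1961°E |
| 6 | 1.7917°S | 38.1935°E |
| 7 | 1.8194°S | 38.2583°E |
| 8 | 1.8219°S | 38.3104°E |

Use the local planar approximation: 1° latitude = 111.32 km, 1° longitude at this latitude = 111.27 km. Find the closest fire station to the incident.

1

Distances from 1.7148°S, 38.2094°E:
1: 1.8026 km
2: 10.3744 km
3: 7.9477 km
4: 15.7946 km
5: 7.3856 km
6: 8.7414 km
7: 12.8526 km
8: 16.3842 km
Minimum: 1 at 1.8026 km.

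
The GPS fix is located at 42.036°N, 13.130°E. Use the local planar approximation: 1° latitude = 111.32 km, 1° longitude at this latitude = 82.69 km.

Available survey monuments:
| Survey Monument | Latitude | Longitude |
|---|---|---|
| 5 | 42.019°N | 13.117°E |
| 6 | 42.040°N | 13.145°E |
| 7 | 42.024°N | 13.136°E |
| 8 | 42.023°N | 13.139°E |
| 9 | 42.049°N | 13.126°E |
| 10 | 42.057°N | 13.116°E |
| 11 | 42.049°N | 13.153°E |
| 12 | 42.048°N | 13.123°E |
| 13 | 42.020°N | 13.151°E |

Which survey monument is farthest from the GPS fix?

Distances from 42.036°N, 13.130°E:
5: √((-0.017·111.32)² + (-0.013·82.69)²) = √(3.58133 + 1.15556) = 2.176 km
6: √((0.004·111.32)² + (0.015·82.69)²) = √(0.19827 + 1.53847) = 1.318 km
7: √((-0.012·111.32)² + (0.006·82.69)²) = √(1.78447 + 0.24615) = 1.425 km
8: √((-0.013·111.32)² + (0.009·82.69)²) = √(2.09427 + 0.55385) = 1.627 km
9: √((0.013·111.32)² + (-0.004·82.69)²) = √(2.09427 + 0.10940) = 1.484 km
10: √((0.021·111.32)² + (-0.014·82.69)²) = √(5.46493 + 1.34018) = 2.609 km
11: √((0.013·111.32)² + (0.023·82.69)²) = √(2.09427 + 3.61711) = 2.390 km
12: √((0.012·111.32)² + (-0.007·82.69)²) = √(1.78447 + 0.33504) = 1.456 km
13: √((-0.016·111.32)² + (0.021·82.69)²) = √(3.17239 + 3.01540) = 2.488 km
Maximum: 10 at 2.609 km.

10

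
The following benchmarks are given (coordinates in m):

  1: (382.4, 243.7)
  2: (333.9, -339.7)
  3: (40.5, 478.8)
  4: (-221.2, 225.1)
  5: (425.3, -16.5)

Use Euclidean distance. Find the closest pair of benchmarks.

1 and 5

Pairwise distances:
1–2: 585.4 m
1–3: 414.9 m
1–4: 603.9 m
1–5: 263.7 m
2–3: 869.5 m
2–4: 791.9 m
2–5: 335.9 m
3–4: 364.5 m
3–5: 627.2 m
4–5: 690.2 m
Closest pair: 1–5 at 263.7 m.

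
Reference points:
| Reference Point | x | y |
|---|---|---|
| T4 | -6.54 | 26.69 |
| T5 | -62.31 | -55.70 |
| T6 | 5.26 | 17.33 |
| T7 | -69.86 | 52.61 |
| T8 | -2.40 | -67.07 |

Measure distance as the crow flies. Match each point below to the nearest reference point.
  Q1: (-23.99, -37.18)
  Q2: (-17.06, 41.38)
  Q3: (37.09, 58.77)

Q1→T8; Q2→T4; Q3→T6

Q1 at (-23.99, -37.18):
  T4: √((17.45)² + (63.87)²) = √(304.5025 + 4079.3769) = 66.21
  T5: √((-38.32)² + (-18.52)²) = √(1468.4224 + 342.9904) = 42.56
  T6: √((29.25)² + (54.51)²) = √(855.5625 + 2971.3401) = 61.86
  T7: √((-45.87)² + (89.79)²) = √(2104.0569 + 8062.2441) = 100.83
  T8: √((21.59)² + (-29.89)²) = √(466.1281 + 893.4121) = 36.87
  → nearest: T8 (36.87)
Q2 at (-17.06, 41.38):
  T4: √((10.52)² + (-14.69)²) = √(110.6704 + 215.7961) = 18.07
  T5: √((-45.25)² + (-97.08)²) = √(2047.5625 + 9424.5264) = 107.11
  T6: √((22.32)² + (-24.05)²) = √(498.1824 + 578.4025) = 32.81
  T7: √((-52.80)² + (11.23)²) = √(2787.8400 + 126.1129) = 53.98
  T8: √((14.66)² + (-108.45)²) = √(214.9156 + 11761.4025) = 109.44
  → nearest: T4 (18.07)
Q3 at (37.09, 58.77):
  T4: √((-43.63)² + (-32.08)²) = √(1903.5769 + 1029.1264) = 54.15
  T5: √((-99.40)² + (-114.47)²) = √(9880.3600 + 13103.3809) = 151.60
  T6: √((-31.83)² + (-41.44)²) = √(1013.1489 + 1717.2736) = 52.25
  T7: √((-106.95)² + (-6.16)²) = √(11438.3025 + 37.9456) = 107.13
  T8: √((-39.49)² + (-125.84)²) = √(1559.4601 + 15835.7056) = 131.89
  → nearest: T6 (52.25)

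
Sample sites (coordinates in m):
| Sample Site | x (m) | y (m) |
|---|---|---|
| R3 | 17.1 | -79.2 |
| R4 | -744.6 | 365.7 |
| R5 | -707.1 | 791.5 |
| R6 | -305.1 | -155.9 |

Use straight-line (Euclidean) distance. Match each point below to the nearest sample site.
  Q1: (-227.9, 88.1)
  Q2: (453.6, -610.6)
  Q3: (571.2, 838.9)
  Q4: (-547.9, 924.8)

Q1→R6; Q2→R3; Q3→R3; Q4→R5

Q1 at (-227.9, 88.1):
  R3: 296.7 m
  R4: 586.5 m
  R5: 851.1 m
  R6: 255.9 m
  → nearest: R6 (255.9 m)
Q2 at (453.6, -610.6):
  R3: 687.7 m
  R4: 1545.6 m
  R5: 1820.2 m
  R6: 884.5 m
  → nearest: R3 (687.7 m)
Q3 at (571.2, 838.9):
  R3: 1072.3 m
  R4: 1398.3 m
  R5: 1279.2 m
  R6: 1325.7 m
  → nearest: R3 (1072.3 m)
Q4 at (-547.9, 924.8):
  R3: 1152.1 m
  R4: 592.7 m
  R5: 207.6 m
  R6: 1107.6 m
  → nearest: R5 (207.6 m)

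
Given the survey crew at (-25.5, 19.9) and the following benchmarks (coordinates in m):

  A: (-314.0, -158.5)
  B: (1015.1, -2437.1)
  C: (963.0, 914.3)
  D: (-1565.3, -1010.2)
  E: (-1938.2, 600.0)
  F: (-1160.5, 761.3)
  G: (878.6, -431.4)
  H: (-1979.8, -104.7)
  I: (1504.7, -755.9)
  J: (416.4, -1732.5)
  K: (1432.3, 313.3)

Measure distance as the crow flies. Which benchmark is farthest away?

B

Distances from (-25.5, 19.9):
A: √((-288.5)² + (-178.4)²) = √(83232.250 + 31826.560) = 339.2 m
B: √((1040.6)² + (-2457.0)²) = √(1082848.360 + 6036849.000) = 2668.3 m
C: √((988.5)² + (894.4)²) = √(977132.250 + 799951.360) = 1333.1 m
D: √((-1539.8)² + (-1030.1)²) = √(2370984.040 + 1061106.010) = 1852.6 m
E: √((-1912.7)² + (580.1)²) = √(3658421.290 + 336516.010) = 1998.7 m
F: √((-1135.0)² + (741.4)²) = √(1288225.000 + 549673.960) = 1355.7 m
G: √((904.1)² + (-451.3)²) = √(817396.810 + 203671.690) = 1010.5 m
H: √((-1954.3)² + (-124.6)²) = √(3819288.490 + 15525.160) = 1958.3 m
I: √((1530.2)² + (-775.8)²) = √(2341512.040 + 601865.640) = 1715.6 m
J: √((441.9)² + (-1752.4)²) = √(195275.610 + 3070905.760) = 1807.3 m
K: √((1457.8)² + (293.4)²) = √(2125180.840 + 86083.560) = 1487.0 m
Maximum: B at 2668.3 m.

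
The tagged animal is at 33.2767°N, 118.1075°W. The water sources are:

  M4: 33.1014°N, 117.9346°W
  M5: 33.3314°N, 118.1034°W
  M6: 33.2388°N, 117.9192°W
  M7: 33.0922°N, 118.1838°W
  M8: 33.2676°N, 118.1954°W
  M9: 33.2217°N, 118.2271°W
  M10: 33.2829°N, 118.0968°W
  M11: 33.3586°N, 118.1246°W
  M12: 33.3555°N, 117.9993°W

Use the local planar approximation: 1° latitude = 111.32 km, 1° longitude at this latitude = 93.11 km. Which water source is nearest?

Distances from 33.2767°N, 118.1075°W:
M4: √((-0.1753·111.32)² + (0.1729·93.11)²) = √(380.811651 + 259.168753) = 25.2978 km
M5: √((0.0547·111.32)² + (0.0041·93.11)²) = √(37.078405 + 0.145734) = 6.1012 km
M6: √((-0.0379·111.32)² + (0.1883·93.11)²) = √(17.800197 + 307.392519) = 18.0331 km
M7: √((-0.1845·111.32)² + (-0.0763·93.11)²) = √(421.831625 + 50.470979) = 21.7325 km
M8: √((-0.0091·111.32)² + (-0.0879·93.11)²) = √(1.026193 + 66.983896) = 8.2468 km
M9: √((-0.0550·111.32)² + (-0.1196·93.11)²) = √(37.486231 + 124.009516) = 12.7081 km
M10: √((0.0062·111.32)² + (0.0107·93.11)²) = √(0.476354 + 0.992568) = 1.2120 km
M11: √((0.0819·111.32)² + (-0.0171·93.11)²) = √(83.121658 + 2.535040) = 9.2551 km
M12: √((0.0788·111.32)² + (0.1082·93.11)²) = √(76.948265 + 101.495591) = 13.3583 km
Minimum: M10 at 1.2120 km.

M10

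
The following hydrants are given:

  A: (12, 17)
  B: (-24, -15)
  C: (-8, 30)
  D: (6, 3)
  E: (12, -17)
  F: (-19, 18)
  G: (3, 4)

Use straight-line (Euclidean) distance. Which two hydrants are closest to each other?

Pairwise distances:
A–B: 48.2
A–C: 23.9
A–D: 15.2
A–E: 34.0
A–F: 31.0
A–G: 15.8
B–C: 47.8
B–D: 35.0
B–E: 36.1
B–F: 33.4
B–G: 33.0
C–D: 30.4
C–E: 51.1
C–F: 16.3
C–G: 28.2
D–E: 20.9
D–F: 29.2
D–G: 3.2
E–F: 46.8
E–G: 22.8
F–G: 26.1
Closest pair: D–G at 3.2.

D and G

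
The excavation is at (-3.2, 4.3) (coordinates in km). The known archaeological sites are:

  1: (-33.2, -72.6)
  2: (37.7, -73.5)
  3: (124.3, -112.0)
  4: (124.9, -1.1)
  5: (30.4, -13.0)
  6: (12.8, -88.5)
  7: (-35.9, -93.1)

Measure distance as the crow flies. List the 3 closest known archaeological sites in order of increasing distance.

5, 1, 2

Distances from (-3.2, 4.3):
1: √((-30.0)² + (-76.9)²) = √(900.000 + 5913.610) = 82.5 km
2: √((40.9)² + (-77.8)²) = √(1672.810 + 6052.840) = 87.9 km
3: √((127.5)² + (-116.3)²) = √(16256.250 + 13525.690) = 172.6 km
4: √((128.1)² + (-5.4)²) = √(16409.610 + 29.160) = 128.2 km
5: √((33.6)² + (-17.3)²) = √(1128.960 + 299.290) = 37.8 km
6: √((16.0)² + (-92.8)²) = √(256.000 + 8611.840) = 94.2 km
7: √((-32.7)² + (-97.4)²) = √(1069.290 + 9486.760) = 102.7 km
Sorted: 5 (37.8 km) < 1 (82.5 km) < 2 (87.9 km) < 6 (94.2 km) < 7 (102.7 km) < …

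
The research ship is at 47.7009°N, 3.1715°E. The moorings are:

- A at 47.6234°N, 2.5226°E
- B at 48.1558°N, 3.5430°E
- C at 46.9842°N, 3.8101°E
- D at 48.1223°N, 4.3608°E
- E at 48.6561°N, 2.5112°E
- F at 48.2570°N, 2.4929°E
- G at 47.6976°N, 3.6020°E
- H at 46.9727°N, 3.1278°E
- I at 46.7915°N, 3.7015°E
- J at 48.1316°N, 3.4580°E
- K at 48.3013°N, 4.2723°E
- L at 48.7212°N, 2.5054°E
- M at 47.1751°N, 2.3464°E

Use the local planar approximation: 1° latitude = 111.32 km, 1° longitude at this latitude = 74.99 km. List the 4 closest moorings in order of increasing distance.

G, A, J, B

Distances from 47.7009°N, 3.1715°E:
A: 49.4199 km
B: 57.7968 km
C: 93.0519 km
D: 100.7703 km
E: 117.2966 km
F: 80.1364 km
G: 32.2853 km
H: 81.1294 km
I: 108.7568 km
J: 52.5392 km
K: 106.2142 km
L: 124.0784 km
M: 85.1729 km
Sorted: G (32.2853 km) < A (49.4199 km) < J (52.5392 km) < B (57.7968 km) < F (80.1364 km) < H (81.1294 km) < …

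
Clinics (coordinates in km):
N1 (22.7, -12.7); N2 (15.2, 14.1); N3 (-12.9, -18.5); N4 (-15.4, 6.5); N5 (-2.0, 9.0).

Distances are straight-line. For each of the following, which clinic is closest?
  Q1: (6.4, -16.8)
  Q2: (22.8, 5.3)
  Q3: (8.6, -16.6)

Q1 at (6.4, -16.8):
  N1: 16.8 km
  N2: 32.1 km
  N3: 19.4 km
  N4: 31.9 km
  N5: 27.1 km
  → nearest: N1 (16.8 km)
Q2 at (22.8, 5.3):
  N1: 18.0 km
  N2: 11.6 km
  N3: 42.9 km
  N4: 38.2 km
  N5: 25.1 km
  → nearest: N2 (11.6 km)
Q3 at (8.6, -16.6):
  N1: 14.6 km
  N2: 31.4 km
  N3: 21.6 km
  N4: 33.3 km
  N5: 27.7 km
  → nearest: N1 (14.6 km)

Q1→N1; Q2→N2; Q3→N1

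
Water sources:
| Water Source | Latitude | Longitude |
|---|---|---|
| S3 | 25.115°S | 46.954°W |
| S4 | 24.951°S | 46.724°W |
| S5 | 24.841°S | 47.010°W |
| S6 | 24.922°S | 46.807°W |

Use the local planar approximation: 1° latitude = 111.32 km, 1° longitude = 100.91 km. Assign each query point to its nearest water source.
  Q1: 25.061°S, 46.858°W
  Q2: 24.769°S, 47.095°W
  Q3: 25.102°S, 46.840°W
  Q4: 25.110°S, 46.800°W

Q1 at 25.061°S, 46.858°W:
  S3: 11.401 km
  S4: 18.242 km
  S5: 28.897 km
  S6: 16.307 km
  → nearest: S3 (11.401 km)
Q2 at 24.769°S, 47.095°W:
  S3: 41.061 km
  S4: 42.568 km
  S5: 11.739 km
  S6: 33.685 km
  → nearest: S5 (11.739 km)
Q3 at 25.102°S, 46.840°W:
  S3: 11.594 km
  S4: 20.483 km
  S5: 33.741 km
  S6: 20.312 km
  → nearest: S3 (11.594 km)
Q4 at 25.110°S, 46.800°W:
  S3: 15.550 km
  S4: 19.290 km
  S5: 36.685 km
  S6: 20.940 km
  → nearest: S3 (15.550 km)

Q1→S3; Q2→S5; Q3→S3; Q4→S3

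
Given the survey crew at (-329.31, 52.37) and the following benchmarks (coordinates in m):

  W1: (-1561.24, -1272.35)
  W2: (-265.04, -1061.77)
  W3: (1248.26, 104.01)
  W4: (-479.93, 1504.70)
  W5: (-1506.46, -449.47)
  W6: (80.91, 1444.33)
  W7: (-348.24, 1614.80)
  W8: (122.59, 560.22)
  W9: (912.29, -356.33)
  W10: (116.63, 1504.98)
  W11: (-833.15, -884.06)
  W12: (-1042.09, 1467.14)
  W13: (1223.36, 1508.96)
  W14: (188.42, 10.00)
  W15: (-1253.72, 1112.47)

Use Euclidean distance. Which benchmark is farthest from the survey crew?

W13

Distances from (-329.31, 52.37):
W1: 1809.01 m
W2: 1115.99 m
W3: 1578.41 m
W4: 1460.12 m
W5: 1279.66 m
W6: 1451.15 m
W7: 1562.54 m
W8: 679.80 m
W9: 1307.14 m
W10: 1519.52 m
W11: 1063.37 m
W12: 1584.18 m
W13: 2128.95 m
W14: 519.46 m
W15: 1406.54 m
Maximum: W13 at 2128.95 m.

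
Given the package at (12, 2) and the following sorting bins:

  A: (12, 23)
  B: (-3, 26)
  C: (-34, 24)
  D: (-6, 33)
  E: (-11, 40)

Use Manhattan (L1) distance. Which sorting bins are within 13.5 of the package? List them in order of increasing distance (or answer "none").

none

Distances from (12, 2):
A: 21
B: 39
C: 68
D: 49
E: 61
Threshold 13.5: none within range.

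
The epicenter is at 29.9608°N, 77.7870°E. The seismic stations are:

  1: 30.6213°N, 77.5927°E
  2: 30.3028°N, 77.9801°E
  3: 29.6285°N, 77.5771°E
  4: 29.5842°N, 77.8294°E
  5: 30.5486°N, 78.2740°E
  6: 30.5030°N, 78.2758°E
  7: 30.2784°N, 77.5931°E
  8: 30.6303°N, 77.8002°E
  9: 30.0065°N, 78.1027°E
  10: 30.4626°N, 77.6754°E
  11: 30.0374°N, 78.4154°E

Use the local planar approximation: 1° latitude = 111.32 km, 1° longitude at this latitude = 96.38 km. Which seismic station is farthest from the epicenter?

5

Distances from 29.9608°N, 77.7870°E:
1: √((0.6605·111.32)² + (-0.1943·96.38)²) = √(5406.199141 + 350.686821) = 75.8741 km
2: √((0.3420·111.32)² + (0.1931·96.38)²) = √(1449.434544 + 346.368502) = 42.3769 km
3: √((-0.3323·111.32)² + (-0.2099·96.38)²) = √(1368.381134 + 409.259455) = 42.1621 km
4: √((-0.3766·111.32)² + (0.0424·96.38)²) = √(1757.547320 + 16.699580) = 42.1218 km
5: √((0.5878·111.32)² + (0.4870·96.38)²) = √(4281.594746 + 2203.087601) = 80.5275 km
6: √((0.5422·111.32)² + (0.4888·96.38)²) = √(3643.052432 + 2219.403356) = 76.5667 km
7: √((0.3176·111.32)² + (-0.1939·96.38)²) = √(1249.992430 + 349.244409) = 39.9905 km
8: √((0.6695·111.32)² + (0.0132·96.38)²) = √(5554.533086 + 1.618534) = 74.5396 km
9: √((0.0457·111.32)² + (0.3157·96.38)²) = √(25.880865 + 925.812431) = 30.8495 km
10: √((0.5018·111.32)² + (-0.1116·96.38)²) = √(3120.381607 + 115.691708) = 56.8865 km
11: √((0.0766·111.32)² + (0.6284·96.38)²) = √(72.711639 + 3668.142482) = 61.1625 km
Maximum: 5 at 80.5275 km.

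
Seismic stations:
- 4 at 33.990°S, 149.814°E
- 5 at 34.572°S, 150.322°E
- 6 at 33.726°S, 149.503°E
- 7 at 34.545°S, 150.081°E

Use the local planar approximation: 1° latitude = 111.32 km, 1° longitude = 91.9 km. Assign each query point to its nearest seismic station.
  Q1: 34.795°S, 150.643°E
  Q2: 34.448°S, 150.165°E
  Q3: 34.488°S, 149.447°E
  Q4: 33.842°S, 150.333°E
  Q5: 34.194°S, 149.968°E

Q1 at 34.795°S, 150.643°E:
  4: 117.621 km
  5: 38.555 km
  6: 158.547 km
  7: 58.669 km
  → nearest: 5 (38.555 km)
Q2 at 34.448°S, 150.165°E:
  4: 60.332 km
  5: 19.968 km
  6: 100.802 km
  7: 13.274 km
  → nearest: 7 (13.274 km)
Q3 at 34.488°S, 149.447°E:
  4: 64.891 km
  5: 80.954 km
  6: 84.982 km
  7: 58.609 km
  → nearest: 7 (58.609 km)
Q4 at 33.842°S, 150.333°E:
  4: 50.461 km
  5: 81.270 km
  6: 77.362 km
  7: 81.613 km
  → nearest: 4 (50.461 km)
Q5 at 34.194°S, 149.968°E:
  4: 26.758 km
  5: 53.188 km
  6: 67.382 km
  7: 40.430 km
  → nearest: 4 (26.758 km)

Q1→5; Q2→7; Q3→7; Q4→4; Q5→4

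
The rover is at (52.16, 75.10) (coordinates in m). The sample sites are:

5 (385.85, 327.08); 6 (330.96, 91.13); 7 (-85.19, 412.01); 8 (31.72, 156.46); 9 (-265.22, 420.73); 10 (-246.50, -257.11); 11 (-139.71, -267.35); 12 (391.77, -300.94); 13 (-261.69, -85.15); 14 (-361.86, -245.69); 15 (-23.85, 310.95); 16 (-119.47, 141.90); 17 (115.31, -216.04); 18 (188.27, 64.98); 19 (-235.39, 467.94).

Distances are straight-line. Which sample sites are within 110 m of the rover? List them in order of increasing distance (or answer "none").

8

Distances from (52.16, 75.10):
5: √((333.69)² + (251.98)²) = √(111349.0161 + 63493.9204) = 418.14 m
6: √((278.80)² + (16.03)²) = √(77729.4400 + 256.9609) = 279.26 m
7: √((-137.35)² + (336.91)²) = √(18865.0225 + 113508.3481) = 363.83 m
8: √((-20.44)² + (81.36)²) = √(417.7936 + 6619.4496) = 83.89 m
9: √((-317.38)² + (345.63)²) = √(100730.0644 + 119460.0969) = 469.24 m
10: √((-298.66)² + (-332.21)²) = √(89197.7956 + 110363.4841) = 446.72 m
11: √((-191.87)² + (-342.45)²) = √(36814.0969 + 117272.0025) = 392.54 m
12: √((339.61)² + (-376.04)²) = √(115334.9521 + 141406.0816) = 506.70 m
13: √((-313.85)² + (-160.25)²) = √(98501.8225 + 25680.0625) = 352.39 m
14: √((-414.02)² + (-320.79)²) = √(171412.5604 + 102906.2241) = 523.75 m
15: √((-76.01)² + (235.85)²) = √(5777.5201 + 55625.2225) = 247.80 m
16: √((-171.63)² + (66.80)²) = √(29456.8569 + 4462.2400) = 184.17 m
17: √((63.15)² + (-291.14)²) = √(3987.9225 + 84762.4996) = 297.91 m
18: √((136.11)² + (-10.12)²) = √(18525.9321 + 102.4144) = 136.49 m
19: √((-287.55)² + (392.84)²) = √(82685.0025 + 154323.2656) = 486.83 m
Threshold 110 m: 8 (83.89 m) is within range.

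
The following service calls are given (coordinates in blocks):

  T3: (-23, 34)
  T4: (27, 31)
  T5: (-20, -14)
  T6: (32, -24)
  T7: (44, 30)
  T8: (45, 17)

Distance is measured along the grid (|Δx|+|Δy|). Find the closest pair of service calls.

T7 and T8

Pairwise distances:
T7–T8: 14 blocks
T4–T7: 18 blocks
T4–T8: 32 blocks
T3–T5: 51 blocks
T3–T4: 53 blocks
T6–T8: 54 blocks
T4–T6: 60 blocks
T5–T6: 62 blocks
T6–T7: 66 blocks
T3–T7: 71 blocks
T3–T8: 85 blocks
T4–T5: 92 blocks
T5–T8: 96 blocks
T5–T7: 108 blocks
T3–T6: 113 blocks
Closest pair: T7–T8 at 14 blocks.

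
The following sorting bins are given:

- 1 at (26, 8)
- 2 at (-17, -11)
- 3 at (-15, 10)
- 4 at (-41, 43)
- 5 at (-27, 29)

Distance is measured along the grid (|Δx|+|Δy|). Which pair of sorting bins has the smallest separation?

Pairwise distances:
1–2: 62
1–3: 43
1–4: 102
1–5: 74
2–3: 23
2–4: 78
2–5: 50
3–4: 59
3–5: 31
4–5: 28
Closest pair: 2–3 at 23.

2 and 3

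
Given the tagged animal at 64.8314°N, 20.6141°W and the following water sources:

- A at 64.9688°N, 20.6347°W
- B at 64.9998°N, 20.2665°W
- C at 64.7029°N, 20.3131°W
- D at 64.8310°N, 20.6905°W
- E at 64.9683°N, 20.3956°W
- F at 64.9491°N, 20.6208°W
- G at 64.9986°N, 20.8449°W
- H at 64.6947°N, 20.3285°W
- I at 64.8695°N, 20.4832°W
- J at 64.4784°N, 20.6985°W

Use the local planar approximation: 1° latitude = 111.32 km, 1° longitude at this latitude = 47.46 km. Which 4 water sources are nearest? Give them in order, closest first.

D, I, F, A

Distances from 64.8314°N, 20.6141°W:
A: 15.3266 km
B: 24.9715 km
C: 20.2162 km
D: 3.6262 km
E: 18.4333 km
F: 13.1062 km
G: 21.5967 km
H: 20.3788 km
I: 7.5222 km
J: 39.4996 km
Sorted: D (3.6262 km) < I (7.5222 km) < F (13.1062 km) < A (15.3266 km) < E (18.4333 km) < C (20.2162 km) < …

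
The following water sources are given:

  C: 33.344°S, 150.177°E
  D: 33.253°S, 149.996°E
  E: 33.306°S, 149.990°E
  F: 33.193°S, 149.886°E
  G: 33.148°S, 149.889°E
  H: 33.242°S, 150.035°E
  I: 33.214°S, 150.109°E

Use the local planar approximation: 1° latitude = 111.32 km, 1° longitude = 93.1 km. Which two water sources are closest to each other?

D and H

Pairwise distances:
C–D: 19.662 km
C–E: 17.916 km
C–F: 31.883 km
C–G: 34.569 km
C–H: 17.427 km
C–I: 15.796 km
D–E: 5.926 km
D–F: 12.227 km
D–G: 15.358 km
D–H: 3.832 km
D–I: 11.381 km
E–F: 15.874 km
E–G: 19.944 km
E–H: 8.265 km
E–I: 15.087 km
F–G: 5.017 km
F–H: 14.906 km
F–I: 20.892 km
G–H: 17.154 km
G–I: 21.760 km
H–I: 7.562 km
Closest pair: D–H at 3.832 km.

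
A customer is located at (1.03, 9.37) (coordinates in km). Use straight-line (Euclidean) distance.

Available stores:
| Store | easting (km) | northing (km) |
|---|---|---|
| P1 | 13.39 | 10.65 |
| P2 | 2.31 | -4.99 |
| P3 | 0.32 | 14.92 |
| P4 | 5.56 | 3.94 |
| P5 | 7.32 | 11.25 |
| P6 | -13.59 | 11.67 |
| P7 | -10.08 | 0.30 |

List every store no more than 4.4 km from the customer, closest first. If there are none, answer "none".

none

Distances from (1.03, 9.37):
P1: √((12.36)² + (1.28)²) = √(152.7696 + 1.6384) = 12.43 km
P2: √((1.28)² + (-14.36)²) = √(1.6384 + 206.2096) = 14.42 km
P3: √((-0.71)² + (5.55)²) = √(0.5041 + 30.8025) = 5.60 km
P4: √((4.53)² + (-5.43)²) = √(20.5209 + 29.4849) = 7.07 km
P5: √((6.29)² + (1.88)²) = √(39.5641 + 3.5344) = 6.56 km
P6: √((-14.62)² + (2.30)²) = √(213.7444 + 5.2900) = 14.80 km
P7: √((-11.11)² + (-9.07)²) = √(123.4321 + 82.2649) = 14.34 km
Threshold 4.4 km: none within range.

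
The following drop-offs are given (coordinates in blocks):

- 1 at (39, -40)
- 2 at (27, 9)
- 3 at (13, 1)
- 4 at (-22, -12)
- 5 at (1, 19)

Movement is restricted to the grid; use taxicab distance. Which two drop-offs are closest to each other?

Pairwise distances:
1–2: |-12| + |49| = 12 + 49 = 61 blocks
1–3: |-26| + |41| = 26 + 41 = 67 blocks
1–4: |-61| + |28| = 61 + 28 = 89 blocks
1–5: |-38| + |59| = 38 + 59 = 97 blocks
2–3: |-14| + |-8| = 14 + 8 = 22 blocks
2–4: |-49| + |-21| = 49 + 21 = 70 blocks
2–5: |-26| + |10| = 26 + 10 = 36 blocks
3–4: |-35| + |-13| = 35 + 13 = 48 blocks
3–5: |-12| + |18| = 12 + 18 = 30 blocks
4–5: |23| + |31| = 23 + 31 = 54 blocks
Closest pair: 2–3 at 22 blocks.

2 and 3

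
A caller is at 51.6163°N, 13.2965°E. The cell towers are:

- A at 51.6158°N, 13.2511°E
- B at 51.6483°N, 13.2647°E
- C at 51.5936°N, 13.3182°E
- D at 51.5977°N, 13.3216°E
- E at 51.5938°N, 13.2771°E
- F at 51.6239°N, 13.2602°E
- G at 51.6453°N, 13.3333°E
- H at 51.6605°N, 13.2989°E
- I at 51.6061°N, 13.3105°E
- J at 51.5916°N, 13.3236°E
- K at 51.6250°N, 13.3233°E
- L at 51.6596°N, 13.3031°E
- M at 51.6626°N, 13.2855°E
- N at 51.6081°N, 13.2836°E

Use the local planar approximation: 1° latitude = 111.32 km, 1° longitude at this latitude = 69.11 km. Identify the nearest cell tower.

Distances from 51.6163°N, 13.2965°E:
A: √((-0.0005·111.32)² + (-0.0454·69.11)²) = √(0.003098 + 9.844496) = 3.1381 km
B: √((0.0320·111.32)² + (-0.0318·69.11)²) = √(12.689554 + 4.829876) = 4.1856 km
C: √((-0.0227·111.32)² + (0.0217·69.11)²) = √(6.385547 + 2.249061) = 2.9385 km
D: √((-0.0186·111.32)² + (0.0251·69.11)²) = √(4.287186 + 3.009049) = 2.7012 km
E: √((-0.0225·111.32)² + (-0.0194·69.11)²) = √(6.273522 + 1.797568) = 2.8410 km
F: √((0.0076·111.32)² + (-0.0363·69.11)²) = √(0.715770 + 6.293541) = 2.6475 km
G: √((0.0290·111.32)² + (0.0368·69.11)²) = √(10.421792 + 6.468110) = 4.1097 km
H: √((0.0442·111.32)² + (0.0024·69.11)²) = √(24.209785 + 0.027511) = 4.9231 km
I: √((-0.0102·111.32)² + (0.0140·69.11)²) = √(1.289278 + 0.936134) = 1.4918 km
J: √((-0.0247·111.32)² + (0.0271·69.11)²) = √(7.560322 + 3.507683) = 3.3269 km
K: √((0.0087·111.32)² + (0.0268·69.11)²) = √(0.937961 + 3.430452) = 2.0901 km
L: √((0.0433·111.32)² + (0.0066·69.11)²) = √(23.233904 + 0.208051) = 4.8417 km
M: √((0.0463·111.32)² + (-0.0110·69.11)²) = √(26.564912 + 0.577919) = 5.2099 km
N: √((-0.0082·111.32)² + (-0.0129·69.11)²) = √(0.833248 + 0.794806) = 1.2760 km
Minimum: N at 1.2760 km.

N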